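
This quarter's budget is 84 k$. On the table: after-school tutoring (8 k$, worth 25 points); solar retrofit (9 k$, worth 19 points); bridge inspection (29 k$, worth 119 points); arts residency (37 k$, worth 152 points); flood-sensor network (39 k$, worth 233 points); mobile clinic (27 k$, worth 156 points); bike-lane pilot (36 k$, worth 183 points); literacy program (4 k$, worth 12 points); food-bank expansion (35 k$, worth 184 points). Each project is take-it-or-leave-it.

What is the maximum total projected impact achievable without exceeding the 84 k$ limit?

442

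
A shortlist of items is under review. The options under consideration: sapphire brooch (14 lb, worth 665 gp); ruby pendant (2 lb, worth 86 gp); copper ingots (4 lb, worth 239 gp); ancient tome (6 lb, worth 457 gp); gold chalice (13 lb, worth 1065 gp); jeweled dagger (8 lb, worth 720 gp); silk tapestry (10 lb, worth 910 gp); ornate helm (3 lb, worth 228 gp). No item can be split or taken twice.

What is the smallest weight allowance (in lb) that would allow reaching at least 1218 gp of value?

Need the lightest bundle worth ≥ 1218.
Taking ruby pendant + silk tapestry + ornate helm gives 1224 (≥ 1218) for 15 lb.
Any bundle with less than 15 lb falls short of 1218.

15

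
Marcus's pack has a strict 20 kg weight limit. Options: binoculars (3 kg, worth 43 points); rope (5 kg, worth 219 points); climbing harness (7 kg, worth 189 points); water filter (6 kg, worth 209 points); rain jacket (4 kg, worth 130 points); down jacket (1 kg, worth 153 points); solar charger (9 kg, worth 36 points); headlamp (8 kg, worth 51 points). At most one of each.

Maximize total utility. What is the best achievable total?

770

A density-first pass picks binoculars + rope + water filter + rain jacket + down jacket — 754 at 19 kg.
Dropping binoculars and rain jacket frees 7 kg; slotting in climbing harness (7 kg) lifts the total to 770 at 19 kg.
That's the maximum — no swap from here does better than 770.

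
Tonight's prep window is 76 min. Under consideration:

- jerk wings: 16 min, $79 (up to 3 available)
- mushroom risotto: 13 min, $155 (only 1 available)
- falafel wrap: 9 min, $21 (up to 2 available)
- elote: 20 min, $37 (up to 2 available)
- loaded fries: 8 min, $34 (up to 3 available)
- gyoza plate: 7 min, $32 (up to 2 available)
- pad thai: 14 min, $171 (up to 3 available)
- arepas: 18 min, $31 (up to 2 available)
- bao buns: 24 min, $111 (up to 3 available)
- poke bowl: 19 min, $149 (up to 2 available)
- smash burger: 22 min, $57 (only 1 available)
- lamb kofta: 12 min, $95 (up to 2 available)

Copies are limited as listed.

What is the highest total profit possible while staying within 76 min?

Density check — pad thai 12.21, mushroom risotto 11.92, lamb kofta 7.92 are the best per min.
Greedy by ratio would take mushroom risotto + gyoza plate + 3×pad thai + lamb kofta: 74 min used, total 795.
The 19 min tied up in gyoza plate and lamb kofta is better spent on poke bowl — total rises to 817 (74 min).
No other feasible combination exceeds 817.

817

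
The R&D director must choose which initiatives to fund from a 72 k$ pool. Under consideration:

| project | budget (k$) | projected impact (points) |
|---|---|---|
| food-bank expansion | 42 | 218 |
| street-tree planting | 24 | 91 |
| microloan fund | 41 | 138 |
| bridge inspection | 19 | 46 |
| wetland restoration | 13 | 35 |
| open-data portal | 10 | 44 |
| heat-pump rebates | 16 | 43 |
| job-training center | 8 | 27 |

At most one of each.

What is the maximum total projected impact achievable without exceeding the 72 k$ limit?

Greedy by ratio would take food-bank expansion + open-data portal + job-training center: 60 k$ used, total 289.
Dropping open-data portal and job-training center frees 18 k$; slotting in street-tree planting (24 k$) lifts the total to 309 at 66 k$.

309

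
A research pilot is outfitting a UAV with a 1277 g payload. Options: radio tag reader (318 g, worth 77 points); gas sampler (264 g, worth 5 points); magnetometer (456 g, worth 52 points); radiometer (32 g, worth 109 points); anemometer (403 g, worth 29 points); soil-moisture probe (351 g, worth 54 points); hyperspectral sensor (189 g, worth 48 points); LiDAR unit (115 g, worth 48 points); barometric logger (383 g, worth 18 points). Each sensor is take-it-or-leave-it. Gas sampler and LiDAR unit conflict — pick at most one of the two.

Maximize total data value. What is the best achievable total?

340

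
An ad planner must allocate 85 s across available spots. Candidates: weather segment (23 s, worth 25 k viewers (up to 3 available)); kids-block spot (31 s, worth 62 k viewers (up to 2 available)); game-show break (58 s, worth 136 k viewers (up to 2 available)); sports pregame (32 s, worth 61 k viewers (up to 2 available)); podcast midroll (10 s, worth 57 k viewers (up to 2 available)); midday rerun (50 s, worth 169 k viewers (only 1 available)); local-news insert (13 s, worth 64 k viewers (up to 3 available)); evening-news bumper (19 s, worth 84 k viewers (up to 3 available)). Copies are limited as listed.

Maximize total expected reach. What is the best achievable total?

Taking the top-ratio spots first gives 2×podcast midroll + 3×local-news insert + evening-news bumper for 390 (78 s).
Dropping local-news insert frees 13 s; slotting in evening-news bumper (19 s) lifts the total to 410 at 84 s.
The spare 1 s is too small for any remaining spot, and no exchange beats 410.

410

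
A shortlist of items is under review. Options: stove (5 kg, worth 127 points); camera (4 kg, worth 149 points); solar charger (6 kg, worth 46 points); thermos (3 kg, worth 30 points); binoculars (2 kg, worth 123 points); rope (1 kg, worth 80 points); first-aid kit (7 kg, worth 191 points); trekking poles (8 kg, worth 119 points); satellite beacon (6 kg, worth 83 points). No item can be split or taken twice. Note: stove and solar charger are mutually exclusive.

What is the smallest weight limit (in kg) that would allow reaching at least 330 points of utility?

7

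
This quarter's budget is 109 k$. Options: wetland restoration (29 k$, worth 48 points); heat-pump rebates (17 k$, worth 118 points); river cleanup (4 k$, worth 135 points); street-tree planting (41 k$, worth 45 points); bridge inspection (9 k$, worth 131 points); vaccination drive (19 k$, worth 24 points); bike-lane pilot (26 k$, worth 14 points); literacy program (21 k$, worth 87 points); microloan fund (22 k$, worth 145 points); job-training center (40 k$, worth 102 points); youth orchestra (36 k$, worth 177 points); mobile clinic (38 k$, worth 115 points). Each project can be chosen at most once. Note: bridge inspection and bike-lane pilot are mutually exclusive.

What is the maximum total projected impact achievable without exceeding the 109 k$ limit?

Density check — river cleanup 33.75, bridge inspection 14.56, heat-pump rebates 6.94, microloan fund 6.59 are the best per k$.
Best packing: heat-pump rebates + river cleanup + bridge inspection + literacy program + microloan fund + youth orchestra — 109 k$, 793 total.

793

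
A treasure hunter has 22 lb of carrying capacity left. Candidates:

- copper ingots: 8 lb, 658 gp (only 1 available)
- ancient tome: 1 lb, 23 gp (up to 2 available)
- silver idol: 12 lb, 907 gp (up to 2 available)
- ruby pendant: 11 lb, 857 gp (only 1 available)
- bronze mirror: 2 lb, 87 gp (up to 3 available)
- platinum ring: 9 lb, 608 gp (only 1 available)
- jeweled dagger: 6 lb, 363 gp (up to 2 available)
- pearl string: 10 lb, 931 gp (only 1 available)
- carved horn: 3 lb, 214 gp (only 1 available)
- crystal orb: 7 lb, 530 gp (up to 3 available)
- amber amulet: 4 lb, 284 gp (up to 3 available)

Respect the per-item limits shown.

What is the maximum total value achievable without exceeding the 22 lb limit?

1873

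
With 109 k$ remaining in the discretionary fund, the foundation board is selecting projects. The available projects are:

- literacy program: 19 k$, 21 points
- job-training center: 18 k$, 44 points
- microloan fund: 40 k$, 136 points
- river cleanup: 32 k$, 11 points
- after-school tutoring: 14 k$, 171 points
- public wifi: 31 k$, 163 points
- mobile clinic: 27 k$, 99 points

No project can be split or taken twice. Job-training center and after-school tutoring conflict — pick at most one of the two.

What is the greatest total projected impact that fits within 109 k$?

491

Taking literacy program + microloan fund + after-school tutoring + public wifi: 104 k$ used, 491 in projected impact.
Nothing else feasible within 109 k$ beats 491.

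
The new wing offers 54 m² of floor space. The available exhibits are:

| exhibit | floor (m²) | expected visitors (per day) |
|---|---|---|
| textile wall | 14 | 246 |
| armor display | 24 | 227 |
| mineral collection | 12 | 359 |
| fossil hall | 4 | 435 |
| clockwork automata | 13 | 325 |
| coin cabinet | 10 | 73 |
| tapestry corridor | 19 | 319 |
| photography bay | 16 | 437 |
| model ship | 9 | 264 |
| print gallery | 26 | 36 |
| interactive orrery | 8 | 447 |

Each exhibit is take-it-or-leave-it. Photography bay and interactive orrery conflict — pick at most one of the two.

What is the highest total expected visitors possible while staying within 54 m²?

Mineral collection + fossil hall + clockwork automata + model ship + interactive orrery uses 46 of the 54 m² and totals 1830.
Next best is mineral collection + fossil hall + tapestry corridor + model ship + interactive orrery at 1824 (52 m²) — short by 6.

1830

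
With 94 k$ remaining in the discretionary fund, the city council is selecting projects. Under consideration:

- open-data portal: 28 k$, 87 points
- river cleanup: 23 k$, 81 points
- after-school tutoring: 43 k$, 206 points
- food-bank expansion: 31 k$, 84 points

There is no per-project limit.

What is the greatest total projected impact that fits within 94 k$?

Best packing: 2×after-school tutoring — 86 k$, 412 total.

412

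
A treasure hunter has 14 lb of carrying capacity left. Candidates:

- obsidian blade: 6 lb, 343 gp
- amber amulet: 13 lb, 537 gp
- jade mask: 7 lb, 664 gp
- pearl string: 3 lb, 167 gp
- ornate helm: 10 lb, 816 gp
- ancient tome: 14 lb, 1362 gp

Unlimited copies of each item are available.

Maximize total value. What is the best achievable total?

1362

Density check — ancient tome 97.29, jade mask 94.86, ornate helm 81.60 are the best per lb.
Best packing: ancient tome — 14 lb, 1362 total.
No other feasible combination exceeds 1362.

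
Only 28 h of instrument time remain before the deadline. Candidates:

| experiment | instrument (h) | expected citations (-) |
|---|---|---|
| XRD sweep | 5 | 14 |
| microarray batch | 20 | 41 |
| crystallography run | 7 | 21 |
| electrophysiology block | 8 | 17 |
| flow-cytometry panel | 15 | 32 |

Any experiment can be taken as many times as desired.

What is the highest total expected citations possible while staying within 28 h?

Best packing: 4×crystallography run — 28 h, 84 total.

84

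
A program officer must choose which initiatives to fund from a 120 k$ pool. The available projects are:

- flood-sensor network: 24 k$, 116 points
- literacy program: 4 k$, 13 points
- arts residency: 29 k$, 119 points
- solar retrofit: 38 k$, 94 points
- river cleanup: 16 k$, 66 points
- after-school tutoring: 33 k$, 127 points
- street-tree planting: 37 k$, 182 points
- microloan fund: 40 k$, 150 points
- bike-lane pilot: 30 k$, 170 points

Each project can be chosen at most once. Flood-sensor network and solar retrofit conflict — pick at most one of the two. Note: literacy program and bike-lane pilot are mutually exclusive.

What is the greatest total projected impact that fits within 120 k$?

587

Taking flood-sensor network + arts residency + street-tree planting + bike-lane pilot: 120 k$ used, 587 in projected impact.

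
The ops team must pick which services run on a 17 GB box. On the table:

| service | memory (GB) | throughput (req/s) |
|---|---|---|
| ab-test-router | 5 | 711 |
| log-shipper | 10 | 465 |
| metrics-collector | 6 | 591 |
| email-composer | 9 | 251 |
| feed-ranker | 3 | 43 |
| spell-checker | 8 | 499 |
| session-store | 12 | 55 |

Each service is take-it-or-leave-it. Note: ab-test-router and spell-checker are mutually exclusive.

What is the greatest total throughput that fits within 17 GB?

1345

Best packing: ab-test-router + metrics-collector + feed-ranker — 14 GB, 1345 total.
Next best is ab-test-router + metrics-collector at 1302 (11 GB) — short by 43.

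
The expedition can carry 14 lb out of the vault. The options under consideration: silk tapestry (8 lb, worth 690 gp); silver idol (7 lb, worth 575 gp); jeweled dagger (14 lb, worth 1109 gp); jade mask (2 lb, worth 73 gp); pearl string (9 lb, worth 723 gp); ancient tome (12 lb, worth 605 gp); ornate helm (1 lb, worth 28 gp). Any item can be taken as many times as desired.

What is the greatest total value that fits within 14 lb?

1150

A density-first pass picks silk tapestry + 3×jade mask — 909 at 14 lb.
The 14 lb tied up in silk tapestry and 3×jade mask is better spent on 2×silver idol — total rises to 1150 (14 lb).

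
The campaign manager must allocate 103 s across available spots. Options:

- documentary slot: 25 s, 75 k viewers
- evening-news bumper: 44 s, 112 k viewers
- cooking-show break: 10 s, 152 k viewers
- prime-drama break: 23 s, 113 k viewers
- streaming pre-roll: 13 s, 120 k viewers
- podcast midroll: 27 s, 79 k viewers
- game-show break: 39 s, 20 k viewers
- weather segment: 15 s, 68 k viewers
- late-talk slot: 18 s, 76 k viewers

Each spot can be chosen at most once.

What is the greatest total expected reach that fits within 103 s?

540

Density check — cooking-show break 15.20, streaming pre-roll 9.23, prime-drama break 4.91 are the best per s.
The ratio heuristic lands on cooking-show break + prime-drama break + streaming pre-roll + weather segment + late-talk slot (529) but leaves 24 s idle.
Dropping weather segment frees 15 s; slotting in podcast midroll (27 s) lifts the total to 540 at 91 s.
Every other selection either busts 103 s or fails to beat 540.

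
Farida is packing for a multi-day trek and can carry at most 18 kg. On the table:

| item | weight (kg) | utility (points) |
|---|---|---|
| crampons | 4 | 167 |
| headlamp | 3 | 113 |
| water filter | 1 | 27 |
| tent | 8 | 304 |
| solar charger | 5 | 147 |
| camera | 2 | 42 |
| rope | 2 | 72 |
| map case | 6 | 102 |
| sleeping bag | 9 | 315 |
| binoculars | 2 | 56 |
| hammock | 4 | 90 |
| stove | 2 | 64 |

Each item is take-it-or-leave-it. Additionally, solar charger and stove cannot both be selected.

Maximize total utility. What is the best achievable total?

683

Crampons + headlamp + water filter + tent + rope uses 18 of the 18 kg and totals 683.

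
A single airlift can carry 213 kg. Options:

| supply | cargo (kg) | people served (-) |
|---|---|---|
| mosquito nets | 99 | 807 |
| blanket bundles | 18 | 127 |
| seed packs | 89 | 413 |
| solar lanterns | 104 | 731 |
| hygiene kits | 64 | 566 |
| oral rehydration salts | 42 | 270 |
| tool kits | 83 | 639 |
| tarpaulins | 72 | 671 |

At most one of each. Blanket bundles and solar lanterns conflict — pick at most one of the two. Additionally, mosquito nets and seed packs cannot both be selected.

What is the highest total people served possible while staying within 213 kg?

1748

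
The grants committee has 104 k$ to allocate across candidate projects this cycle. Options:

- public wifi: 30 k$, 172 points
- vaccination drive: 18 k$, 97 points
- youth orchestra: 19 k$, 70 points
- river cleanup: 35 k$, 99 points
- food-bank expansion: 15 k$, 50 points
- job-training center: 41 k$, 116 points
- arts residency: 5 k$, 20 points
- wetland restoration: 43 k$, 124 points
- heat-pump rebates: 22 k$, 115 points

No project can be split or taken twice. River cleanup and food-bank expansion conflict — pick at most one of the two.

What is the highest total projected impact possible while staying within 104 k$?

A density-first pass picks public wifi + vaccination drive + youth orchestra + arts residency + heat-pump rebates — 474 at 94 k$.
Replace arts residency with food-bank expansion: the trade gains 30 net, giving 504 at 104 k$.
Next best is public wifi + vaccination drive + youth orchestra + arts residency + heat-pump rebates at 474 (94 k$) — short by 30.

504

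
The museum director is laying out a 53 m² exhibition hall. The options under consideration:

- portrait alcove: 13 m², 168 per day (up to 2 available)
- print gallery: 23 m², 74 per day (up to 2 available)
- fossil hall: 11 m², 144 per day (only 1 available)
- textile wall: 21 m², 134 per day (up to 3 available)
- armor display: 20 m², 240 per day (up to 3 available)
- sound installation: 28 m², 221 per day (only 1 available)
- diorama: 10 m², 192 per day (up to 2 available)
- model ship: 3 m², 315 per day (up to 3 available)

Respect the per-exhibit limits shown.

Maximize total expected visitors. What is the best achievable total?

1641

Taking portrait alcove + fossil hall + 2×diorama + 3×model ship: 53 m² used, 1641 in expected visitors.
No other feasible combination exceeds 1641.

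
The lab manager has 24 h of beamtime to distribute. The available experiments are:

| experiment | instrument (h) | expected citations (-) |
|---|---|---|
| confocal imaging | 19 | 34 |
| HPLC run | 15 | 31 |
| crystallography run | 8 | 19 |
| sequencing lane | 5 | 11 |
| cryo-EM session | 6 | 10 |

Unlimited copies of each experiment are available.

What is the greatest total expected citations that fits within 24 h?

3×crystallography run uses 24 of the 24 h and totals 57.

57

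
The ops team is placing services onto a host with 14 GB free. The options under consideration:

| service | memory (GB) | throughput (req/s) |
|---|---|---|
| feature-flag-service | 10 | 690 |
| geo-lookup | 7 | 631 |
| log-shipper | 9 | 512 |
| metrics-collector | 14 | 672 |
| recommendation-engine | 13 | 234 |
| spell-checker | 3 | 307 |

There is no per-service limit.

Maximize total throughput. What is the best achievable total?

Ranking by ratio (throughput/GB): spell-checker 102.33, geo-lookup 90.14, feature-flag-service 69.00, log-shipper 56.89.
Greedy by ratio would take 4×spell-checker: 12 GB used, total 1228.
Replace 4×spell-checker with 2×geo-lookup: the trade gains 34 net, giving 1262 at 14 GB.

1262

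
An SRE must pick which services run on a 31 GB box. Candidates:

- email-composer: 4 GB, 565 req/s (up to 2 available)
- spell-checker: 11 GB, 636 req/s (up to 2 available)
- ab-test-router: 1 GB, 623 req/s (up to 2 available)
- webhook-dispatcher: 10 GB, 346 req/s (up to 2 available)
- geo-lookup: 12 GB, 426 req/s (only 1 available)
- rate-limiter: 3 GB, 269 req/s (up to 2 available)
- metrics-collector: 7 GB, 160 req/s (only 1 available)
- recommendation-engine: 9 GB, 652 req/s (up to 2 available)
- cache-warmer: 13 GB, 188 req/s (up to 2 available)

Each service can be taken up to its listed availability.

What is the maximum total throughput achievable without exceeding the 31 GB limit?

The ratio heuristic lands on 2×email-composer + 2×ab-test-router + 2×rate-limiter + recommendation-engine (3566) but leaves 6 GB idle.
Dropping rate-limiter frees 3 GB; slotting in recommendation-engine (9 GB) lifts the total to 3949 at 31 GB.
Nothing else within 31 GB beats 3949.

3949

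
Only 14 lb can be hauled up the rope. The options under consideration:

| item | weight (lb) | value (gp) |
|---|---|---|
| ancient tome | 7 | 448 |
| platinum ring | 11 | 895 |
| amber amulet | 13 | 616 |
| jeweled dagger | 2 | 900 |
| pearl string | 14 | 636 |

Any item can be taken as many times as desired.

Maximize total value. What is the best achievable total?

6300

By value per lb: jeweled dagger 450.00, platinum ring 81.36, ancient tome 64.00 lead.
The ratio ordering already packs tightly: 7×jeweled dagger, 14 lb, 6300.
Nothing else within 14 lb beats 6300.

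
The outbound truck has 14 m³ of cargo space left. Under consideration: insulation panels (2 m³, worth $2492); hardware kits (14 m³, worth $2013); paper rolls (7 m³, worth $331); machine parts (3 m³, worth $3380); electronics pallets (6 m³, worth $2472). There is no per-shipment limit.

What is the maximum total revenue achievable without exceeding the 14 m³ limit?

17444

Best packing: 7×insulation panels — 14 m³, 17444 total.
That's the maximum — no swap from here does better than 17444.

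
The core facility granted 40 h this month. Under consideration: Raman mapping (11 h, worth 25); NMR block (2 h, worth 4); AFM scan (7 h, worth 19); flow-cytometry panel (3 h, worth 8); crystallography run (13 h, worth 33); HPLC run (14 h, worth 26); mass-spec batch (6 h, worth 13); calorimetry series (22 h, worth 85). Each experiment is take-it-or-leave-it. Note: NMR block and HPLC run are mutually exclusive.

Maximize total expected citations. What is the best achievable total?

A density-first pass picks NMR block + AFM scan + flow-cytometry panel + mass-spec batch + calorimetry series — 129 at 40 h.
The 13 h tied up in AFM scan and mass-spec batch is better spent on crystallography run — total rises to 130 (40 h).

130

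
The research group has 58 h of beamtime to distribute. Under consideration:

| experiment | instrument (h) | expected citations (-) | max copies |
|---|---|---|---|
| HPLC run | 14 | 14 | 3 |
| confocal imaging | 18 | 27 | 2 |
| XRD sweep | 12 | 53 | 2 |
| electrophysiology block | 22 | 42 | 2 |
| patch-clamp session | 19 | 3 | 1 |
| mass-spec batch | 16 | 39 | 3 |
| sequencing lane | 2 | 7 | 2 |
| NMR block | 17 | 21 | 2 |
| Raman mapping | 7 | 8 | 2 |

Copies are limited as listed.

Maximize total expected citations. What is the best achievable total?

191

A density-first pass picks 2×XRD sweep + mass-spec batch + 2×sequencing lane + 2×Raman mapping — 175 at 58 h.
The 16 h tied up in sequencing lane and 2×Raman mapping is better spent on mass-spec batch — total rises to 191 (58 h).
No other feasible combination exceeds 191.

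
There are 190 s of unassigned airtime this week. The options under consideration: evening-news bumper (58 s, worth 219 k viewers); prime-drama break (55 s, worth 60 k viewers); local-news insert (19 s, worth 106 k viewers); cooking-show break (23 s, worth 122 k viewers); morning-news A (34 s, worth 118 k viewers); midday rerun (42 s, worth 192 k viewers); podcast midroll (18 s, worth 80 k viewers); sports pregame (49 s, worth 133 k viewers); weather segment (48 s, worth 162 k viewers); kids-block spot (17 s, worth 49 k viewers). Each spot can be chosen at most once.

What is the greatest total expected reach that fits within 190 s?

801

Greedy by ratio would take evening-news bumper + local-news insert + cooking-show break + midday rerun + podcast midroll + kids-block spot: 177 s used, total 768.
Replace podcast midroll and kids-block spot with weather segment: the trade gains 33 net, giving 801 at 190 s.
Runner-up local-news insert + cooking-show break + morning-news A + midday rerun + podcast midroll + weather segment tops out at 780.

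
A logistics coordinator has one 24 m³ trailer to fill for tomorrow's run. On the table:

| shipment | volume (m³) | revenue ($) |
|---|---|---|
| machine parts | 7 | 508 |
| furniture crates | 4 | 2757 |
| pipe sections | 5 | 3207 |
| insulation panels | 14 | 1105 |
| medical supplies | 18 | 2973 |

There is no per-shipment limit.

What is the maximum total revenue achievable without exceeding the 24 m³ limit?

16542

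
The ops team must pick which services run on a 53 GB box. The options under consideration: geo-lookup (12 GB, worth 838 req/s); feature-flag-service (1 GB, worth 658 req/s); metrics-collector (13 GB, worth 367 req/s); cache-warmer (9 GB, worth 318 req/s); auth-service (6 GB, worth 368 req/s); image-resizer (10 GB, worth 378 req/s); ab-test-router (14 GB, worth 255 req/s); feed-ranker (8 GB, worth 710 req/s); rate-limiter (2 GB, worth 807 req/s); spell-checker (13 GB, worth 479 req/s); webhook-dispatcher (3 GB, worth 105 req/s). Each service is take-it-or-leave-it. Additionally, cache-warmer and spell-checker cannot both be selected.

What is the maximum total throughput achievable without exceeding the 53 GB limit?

Ranking by ratio (throughput/GB): feature-flag-service 658.00, rate-limiter 403.50, feed-ranker 88.75, geo-lookup 69.83.
The ratio ordering already packs tightly: geo-lookup + feature-flag-service + auth-service + image-resizer + feed-ranker + rate-limiter + spell-checker, 52 GB, 4238.
That's the maximum — no feasible swap from here does better than 4238.

4238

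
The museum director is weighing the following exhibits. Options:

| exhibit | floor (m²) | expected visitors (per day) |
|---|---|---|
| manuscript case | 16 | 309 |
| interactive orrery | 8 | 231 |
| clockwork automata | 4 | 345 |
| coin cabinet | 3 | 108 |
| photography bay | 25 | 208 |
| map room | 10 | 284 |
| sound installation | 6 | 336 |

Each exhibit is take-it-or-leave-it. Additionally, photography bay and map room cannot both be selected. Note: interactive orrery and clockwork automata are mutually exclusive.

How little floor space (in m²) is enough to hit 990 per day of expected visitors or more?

23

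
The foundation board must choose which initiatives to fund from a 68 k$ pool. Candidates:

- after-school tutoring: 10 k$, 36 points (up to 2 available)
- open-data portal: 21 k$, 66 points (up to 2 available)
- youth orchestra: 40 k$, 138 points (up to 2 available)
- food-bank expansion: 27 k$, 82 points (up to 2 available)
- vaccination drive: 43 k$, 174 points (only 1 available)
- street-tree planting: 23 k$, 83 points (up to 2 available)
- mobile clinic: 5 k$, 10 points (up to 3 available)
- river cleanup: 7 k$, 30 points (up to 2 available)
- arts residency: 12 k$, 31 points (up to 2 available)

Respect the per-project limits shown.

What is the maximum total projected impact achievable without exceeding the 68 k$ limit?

270

Taking after-school tutoring + vaccination drive + 2×river cleanup: 67 k$ used, 270 in projected impact.
The spare 1 k$ is too small for any remaining project, and no exchange beats 270.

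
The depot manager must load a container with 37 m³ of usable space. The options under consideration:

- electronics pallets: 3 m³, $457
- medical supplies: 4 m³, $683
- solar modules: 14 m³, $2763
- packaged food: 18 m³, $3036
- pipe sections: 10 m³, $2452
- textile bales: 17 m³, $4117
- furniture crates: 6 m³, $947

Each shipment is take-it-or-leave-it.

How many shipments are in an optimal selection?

4

Optimal total is 8199.
For example medical supplies + pipe sections + textile bales + furniture crates achieves it, using 37 m³.
All optima have 4 shipments.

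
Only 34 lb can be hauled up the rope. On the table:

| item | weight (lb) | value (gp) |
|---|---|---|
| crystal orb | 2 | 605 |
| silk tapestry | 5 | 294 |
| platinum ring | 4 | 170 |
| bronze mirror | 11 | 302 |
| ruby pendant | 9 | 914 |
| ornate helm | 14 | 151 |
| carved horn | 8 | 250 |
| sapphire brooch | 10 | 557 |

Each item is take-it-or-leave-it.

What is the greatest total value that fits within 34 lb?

By value per lb: crystal orb 302.50, ruby pendant 101.56, silk tapestry 58.80 lead.
Taking the top-ratio items first gives crystal orb + silk tapestry + platinum ring + ruby pendant + sapphire brooch for 2540 (30 lb).
Dropping platinum ring frees 4 lb; slotting in carved horn (8 lb) lifts the total to 2620 at 34 lb.

2620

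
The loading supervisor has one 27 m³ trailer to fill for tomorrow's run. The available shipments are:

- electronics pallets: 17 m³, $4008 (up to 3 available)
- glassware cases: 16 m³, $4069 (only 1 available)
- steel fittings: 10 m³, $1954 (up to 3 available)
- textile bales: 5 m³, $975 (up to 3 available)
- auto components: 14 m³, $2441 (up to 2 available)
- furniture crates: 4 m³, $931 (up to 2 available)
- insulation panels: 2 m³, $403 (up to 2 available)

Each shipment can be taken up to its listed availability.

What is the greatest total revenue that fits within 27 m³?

Density check — glassware cases 254.31, electronics pallets 235.76, furniture crates 232.75 are the best per m³.
A density-first pass picks glassware cases + 2×furniture crates + insulation panels — 6334 at 26 m³.
The 4 m³ tied up in furniture crates is better spent on textile bales — total rises to 6378 (27 m³).

6378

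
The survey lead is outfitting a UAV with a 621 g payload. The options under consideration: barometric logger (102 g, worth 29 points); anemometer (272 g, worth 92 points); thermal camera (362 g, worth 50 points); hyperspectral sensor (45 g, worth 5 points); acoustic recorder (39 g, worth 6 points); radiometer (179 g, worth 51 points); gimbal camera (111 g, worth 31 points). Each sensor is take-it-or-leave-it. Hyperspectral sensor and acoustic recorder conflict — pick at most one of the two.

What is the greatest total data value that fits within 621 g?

180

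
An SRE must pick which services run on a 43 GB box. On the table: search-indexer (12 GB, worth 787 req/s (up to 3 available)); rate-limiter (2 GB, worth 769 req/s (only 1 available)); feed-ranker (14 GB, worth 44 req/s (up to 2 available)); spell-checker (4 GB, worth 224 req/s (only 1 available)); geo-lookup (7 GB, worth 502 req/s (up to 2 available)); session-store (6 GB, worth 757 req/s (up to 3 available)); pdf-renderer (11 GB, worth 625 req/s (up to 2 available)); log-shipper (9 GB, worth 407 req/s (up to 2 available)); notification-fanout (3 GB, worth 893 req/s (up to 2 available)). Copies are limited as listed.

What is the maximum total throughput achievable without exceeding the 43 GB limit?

5837

A density-first pass picks rate-limiter + 2×geo-lookup + 3×session-store + 2×notification-fanout — 5830 at 40 GB.
Dropping 2×geo-lookup frees 14 GB; slotting in search-indexer + spell-checker (16 GB) lifts the total to 5837 at 42 GB.
Every other selection either busts 43 GB or exceeds an availability limit or fails to beat 5837.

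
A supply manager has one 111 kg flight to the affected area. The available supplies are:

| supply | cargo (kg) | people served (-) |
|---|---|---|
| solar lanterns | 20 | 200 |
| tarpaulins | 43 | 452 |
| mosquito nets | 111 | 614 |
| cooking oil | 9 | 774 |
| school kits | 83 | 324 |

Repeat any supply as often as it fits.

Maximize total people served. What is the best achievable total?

9288

Taking 12×cooking oil: 108 kg used, 9288 in people served.
Every other selection either busts 111 kg or fails to beat 9288.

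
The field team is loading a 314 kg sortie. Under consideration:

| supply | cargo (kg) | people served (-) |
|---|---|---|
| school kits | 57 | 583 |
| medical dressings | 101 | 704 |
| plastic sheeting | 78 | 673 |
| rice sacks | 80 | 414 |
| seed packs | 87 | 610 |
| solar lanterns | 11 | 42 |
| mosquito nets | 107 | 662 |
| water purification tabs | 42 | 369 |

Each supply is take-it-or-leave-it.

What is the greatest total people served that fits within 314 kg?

2371

Taking the top-ratio supplies first gives school kits + plastic sheeting + seed packs + solar lanterns + water purification tabs for 2277 (275 kg).
Replace seed packs with medical dressings: the trade gains 94 net, giving 2371 at 289 kg.
Next best is medical dressings + plastic sheeting + seed packs + water purification tabs at 2356 (308 kg) — short by 15.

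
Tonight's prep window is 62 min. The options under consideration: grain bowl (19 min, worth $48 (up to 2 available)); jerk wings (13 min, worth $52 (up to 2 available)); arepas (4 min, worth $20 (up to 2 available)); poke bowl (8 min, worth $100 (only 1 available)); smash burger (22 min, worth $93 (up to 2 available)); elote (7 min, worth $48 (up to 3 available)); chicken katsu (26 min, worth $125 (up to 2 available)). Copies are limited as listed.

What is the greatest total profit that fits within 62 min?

389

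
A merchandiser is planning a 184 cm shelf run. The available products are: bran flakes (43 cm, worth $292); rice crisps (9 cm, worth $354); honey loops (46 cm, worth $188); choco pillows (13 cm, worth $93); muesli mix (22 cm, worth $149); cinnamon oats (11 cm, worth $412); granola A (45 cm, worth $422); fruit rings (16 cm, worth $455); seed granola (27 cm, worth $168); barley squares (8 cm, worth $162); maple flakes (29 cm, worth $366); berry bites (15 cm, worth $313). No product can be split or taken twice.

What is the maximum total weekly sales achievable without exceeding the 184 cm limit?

Filling by ratio: rice crisps + choco pillows + muesli mix + cinnamon oats + granola A + fruit rings + barley squares + maple flakes + berry bites for 2726, with 16 cm left unused.
Dropping choco pillows frees 13 cm; slotting in seed granola (27 cm) lifts the total to 2801 at 182 cm.

2801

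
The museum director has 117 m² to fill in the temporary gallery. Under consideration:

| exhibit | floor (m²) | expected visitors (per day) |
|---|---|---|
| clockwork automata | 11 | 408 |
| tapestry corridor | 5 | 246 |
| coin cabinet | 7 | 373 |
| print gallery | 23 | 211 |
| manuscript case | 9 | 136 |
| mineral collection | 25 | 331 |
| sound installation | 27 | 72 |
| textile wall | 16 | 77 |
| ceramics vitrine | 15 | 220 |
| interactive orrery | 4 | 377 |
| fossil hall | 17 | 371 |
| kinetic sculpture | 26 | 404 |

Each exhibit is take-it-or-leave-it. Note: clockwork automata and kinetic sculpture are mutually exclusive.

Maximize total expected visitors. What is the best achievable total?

2673

Best packing: clockwork automata + tapestry corridor + coin cabinet + print gallery + manuscript case + mineral collection + ceramics vitrine + interactive orrery + fossil hall — 116 m², 2673 total.
Next best is clockwork automata + tapestry corridor + coin cabinet + manuscript case + mineral collection + textile wall + ceramics vitrine + interactive orrery + fossil hall at 2539 (109 m²) — short by 134.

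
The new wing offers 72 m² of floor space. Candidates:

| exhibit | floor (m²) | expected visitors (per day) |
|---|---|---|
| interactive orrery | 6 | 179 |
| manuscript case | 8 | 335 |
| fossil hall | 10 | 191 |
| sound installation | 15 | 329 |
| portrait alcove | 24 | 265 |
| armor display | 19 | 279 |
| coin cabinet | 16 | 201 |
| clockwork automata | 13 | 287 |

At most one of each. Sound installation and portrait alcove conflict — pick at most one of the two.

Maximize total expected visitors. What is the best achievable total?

1600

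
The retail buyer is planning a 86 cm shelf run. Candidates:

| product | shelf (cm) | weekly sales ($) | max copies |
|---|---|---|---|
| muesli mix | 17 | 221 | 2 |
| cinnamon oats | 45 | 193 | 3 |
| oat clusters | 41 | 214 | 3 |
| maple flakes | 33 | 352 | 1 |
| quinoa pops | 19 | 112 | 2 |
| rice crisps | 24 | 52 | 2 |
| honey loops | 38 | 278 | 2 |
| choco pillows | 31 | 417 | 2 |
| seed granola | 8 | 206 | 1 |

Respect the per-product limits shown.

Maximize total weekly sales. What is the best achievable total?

1065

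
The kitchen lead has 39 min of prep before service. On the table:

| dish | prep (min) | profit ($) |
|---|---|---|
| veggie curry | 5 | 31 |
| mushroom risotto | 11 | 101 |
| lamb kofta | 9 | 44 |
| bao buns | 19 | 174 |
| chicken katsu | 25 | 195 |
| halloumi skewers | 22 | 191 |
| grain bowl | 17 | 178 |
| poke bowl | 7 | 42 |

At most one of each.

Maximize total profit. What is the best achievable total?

369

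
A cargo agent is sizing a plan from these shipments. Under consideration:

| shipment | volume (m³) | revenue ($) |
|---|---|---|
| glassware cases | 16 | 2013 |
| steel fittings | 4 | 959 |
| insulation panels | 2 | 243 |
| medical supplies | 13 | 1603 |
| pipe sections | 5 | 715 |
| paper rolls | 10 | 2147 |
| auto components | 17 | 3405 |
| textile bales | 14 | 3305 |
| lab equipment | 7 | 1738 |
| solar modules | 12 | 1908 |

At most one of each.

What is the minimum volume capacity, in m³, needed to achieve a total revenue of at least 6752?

31

Need the lightest bundle worth ≥ 6752.
paper rolls + textile bales + lab equipment reaches 7190 using 31 m³.
No combination under 31 m³ hits 6752.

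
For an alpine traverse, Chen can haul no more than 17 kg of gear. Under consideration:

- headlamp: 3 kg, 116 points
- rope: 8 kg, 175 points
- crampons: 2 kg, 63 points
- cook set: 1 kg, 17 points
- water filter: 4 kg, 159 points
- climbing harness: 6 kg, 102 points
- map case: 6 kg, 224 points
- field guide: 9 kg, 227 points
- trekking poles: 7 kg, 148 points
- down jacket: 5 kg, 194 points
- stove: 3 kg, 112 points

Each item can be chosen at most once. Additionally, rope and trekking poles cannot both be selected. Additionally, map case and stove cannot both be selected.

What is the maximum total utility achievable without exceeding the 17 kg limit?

Taking headlamp + crampons + water filter + down jacket + stove: 17 kg used, 644 in utility.
Next best is crampons + water filter + map case + down jacket at 640 (17 kg) — short by 4.

644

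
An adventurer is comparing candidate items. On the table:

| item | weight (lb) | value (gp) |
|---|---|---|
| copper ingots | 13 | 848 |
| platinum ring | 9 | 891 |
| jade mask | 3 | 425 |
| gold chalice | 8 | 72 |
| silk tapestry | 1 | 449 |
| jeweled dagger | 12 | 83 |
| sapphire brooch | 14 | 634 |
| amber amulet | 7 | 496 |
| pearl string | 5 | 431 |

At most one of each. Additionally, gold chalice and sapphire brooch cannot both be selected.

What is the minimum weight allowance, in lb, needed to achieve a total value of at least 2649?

25

Minimise lb subject to total value ≥ 2649.
Taking platinum ring + jade mask + silk tapestry + amber amulet + pearl string gives 2692 (≥ 2649) for 25 lb.
Below 25 lb the best achievable stays under 2649.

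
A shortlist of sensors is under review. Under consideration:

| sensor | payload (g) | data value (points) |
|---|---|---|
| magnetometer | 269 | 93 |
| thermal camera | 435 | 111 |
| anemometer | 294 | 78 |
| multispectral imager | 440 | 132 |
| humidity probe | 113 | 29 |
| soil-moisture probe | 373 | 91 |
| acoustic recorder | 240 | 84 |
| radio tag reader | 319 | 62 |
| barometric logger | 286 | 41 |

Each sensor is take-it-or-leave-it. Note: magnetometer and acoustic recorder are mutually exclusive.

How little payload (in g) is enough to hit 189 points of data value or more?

Minimise g subject to total data value ≥ 189.
anemometer + humidity probe + acoustic recorder reaches 191 using 647 g.
Any bundle with less than 647 g falls short of 189.

647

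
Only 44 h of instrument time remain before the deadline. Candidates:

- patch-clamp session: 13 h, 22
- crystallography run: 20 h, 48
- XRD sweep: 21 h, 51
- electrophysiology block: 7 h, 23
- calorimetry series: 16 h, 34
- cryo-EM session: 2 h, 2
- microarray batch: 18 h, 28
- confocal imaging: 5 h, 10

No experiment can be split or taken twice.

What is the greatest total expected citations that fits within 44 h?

Taking XRD sweep + electrophysiology block + calorimetry series: 44 h used, 108 in expected citations.

108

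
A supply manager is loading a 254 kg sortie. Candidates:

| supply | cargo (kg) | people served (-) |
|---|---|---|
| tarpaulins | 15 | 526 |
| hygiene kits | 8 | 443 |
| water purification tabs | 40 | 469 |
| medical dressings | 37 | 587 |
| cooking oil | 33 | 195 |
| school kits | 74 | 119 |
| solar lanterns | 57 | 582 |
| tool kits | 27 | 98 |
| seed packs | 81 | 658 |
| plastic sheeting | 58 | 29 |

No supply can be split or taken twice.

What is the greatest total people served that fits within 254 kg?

3265

Taking tarpaulins + hygiene kits + water purification tabs + medical dressings + solar lanterns + seed packs: 238 kg used, 3265 in people served.
Runner-up tarpaulins + hygiene kits + medical dressings + cooking oil + solar lanterns + seed packs tops out at 2991.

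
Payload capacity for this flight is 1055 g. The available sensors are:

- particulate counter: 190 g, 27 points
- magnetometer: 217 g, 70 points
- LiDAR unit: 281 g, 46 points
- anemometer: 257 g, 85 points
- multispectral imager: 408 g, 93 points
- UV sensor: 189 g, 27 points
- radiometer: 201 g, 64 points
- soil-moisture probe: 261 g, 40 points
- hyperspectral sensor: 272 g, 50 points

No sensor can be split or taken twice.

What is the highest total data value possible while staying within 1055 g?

By data value per g: anemometer 0.33, magnetometer 0.32, radiometer 0.32 lead.
Taking the top-ratio sensors first gives magnetometer + anemometer + radiometer + hyperspectral sensor for 269 (947 g).
Dropping hyperspectral sensor frees 272 g; slotting in particulate counter + UV sensor (379 g) lifts the total to 273 at 1054 g.

273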